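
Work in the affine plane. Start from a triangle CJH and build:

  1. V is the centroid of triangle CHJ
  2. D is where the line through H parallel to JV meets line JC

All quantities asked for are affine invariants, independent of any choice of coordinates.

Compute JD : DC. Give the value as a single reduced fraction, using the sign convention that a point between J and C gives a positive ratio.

JD:DC = -1/2

Set C = (0, 0), J = (1, 0), H = (0, 1); any affine frame gives the same invariant.
1. V is the centroid of triangle CHJ ⇒ V = (1/3, 1/3)
2. D is where the line through H parallel to JV meets line JC ⇒ D = (2, 0)
D = J + t·(C−J) with t = -1, so JD:DC = t:(1−t) = -1:2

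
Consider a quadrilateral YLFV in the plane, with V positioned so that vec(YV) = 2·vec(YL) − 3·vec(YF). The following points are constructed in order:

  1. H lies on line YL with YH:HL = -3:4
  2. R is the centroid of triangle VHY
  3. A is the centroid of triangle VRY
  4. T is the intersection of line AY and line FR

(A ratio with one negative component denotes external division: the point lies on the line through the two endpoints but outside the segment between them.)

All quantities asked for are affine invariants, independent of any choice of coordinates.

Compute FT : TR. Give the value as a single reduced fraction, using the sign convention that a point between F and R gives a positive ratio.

FT:TR = 5/9

Choose coordinates Y = (0, 0), L = (1, 0), F = (0, 1), V = (2, -3).
1. H lies on line YL with YH:HL = -3:4 ⇒ H = (-3, 0)
2. R is the centroid of triangle VHY ⇒ R = (-1/3, -1)
3. A is the centroid of triangle VRY ⇒ A = (5/9, -4/3)
4. T is the intersection of line AY and line FR ⇒ T = (-5/42, 2/7)
T = F + t·(R−F) with t = 5/14, so FT:TR = t:(1−t) = 5/14:9/14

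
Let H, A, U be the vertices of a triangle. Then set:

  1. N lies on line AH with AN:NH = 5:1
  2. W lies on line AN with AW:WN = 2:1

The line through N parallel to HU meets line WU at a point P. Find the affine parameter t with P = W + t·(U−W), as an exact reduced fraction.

t = 5/8

Set H = (0, 0), A = (1, 0), U = (0, 1); any affine frame gives the same invariant.
1. N lies on line AH with AN:NH = 5:1 ⇒ N = (1/6, 0)
2. W lies on line AN with AW:WN = 2:1 ⇒ W = (4/9, 0)
through N parallel to HU: direction (0, 1); meets WU at P = (1/6, 5/8)
P = W + t·(U−W) with t = 5/8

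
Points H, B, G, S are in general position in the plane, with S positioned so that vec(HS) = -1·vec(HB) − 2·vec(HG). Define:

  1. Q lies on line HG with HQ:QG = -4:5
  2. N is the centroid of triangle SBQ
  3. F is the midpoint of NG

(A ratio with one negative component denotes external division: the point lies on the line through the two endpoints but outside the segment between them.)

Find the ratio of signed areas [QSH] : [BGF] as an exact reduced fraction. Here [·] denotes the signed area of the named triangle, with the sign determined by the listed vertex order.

[QSH]:[BGF] = -8/3

Assign H = (0, 0), B = (1, 0), G = (0, 1), S = (-1, -2) — the answer is frame-independent, so this choice is without loss of generality.
1. Q lies on line HG with HQ:QG = -4:5 ⇒ Q = (0, -4)
2. N is the centroid of triangle SBQ ⇒ N = (0, -2)
3. F is the midpoint of NG ⇒ F = (0, -1/2)
2·[QSH] = -4, 2·[BGF] = 3/2
[QSH]:[BGF] = -4:3/2 = -8/3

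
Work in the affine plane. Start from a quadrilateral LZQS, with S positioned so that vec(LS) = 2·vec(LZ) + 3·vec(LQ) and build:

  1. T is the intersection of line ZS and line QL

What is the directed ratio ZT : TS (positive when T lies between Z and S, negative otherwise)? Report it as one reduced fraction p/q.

ZT:TS = -1/2

Set L = (0, 0), Z = (1, 0), Q = (0, 1), S = (2, 3); any affine frame gives the same invariant.
1. T is the intersection of line ZS and line QL ⇒ T = (0, -3)
T = Z + t·(S−Z) with t = -1, so ZT:TS = t:(1−t) = -1:2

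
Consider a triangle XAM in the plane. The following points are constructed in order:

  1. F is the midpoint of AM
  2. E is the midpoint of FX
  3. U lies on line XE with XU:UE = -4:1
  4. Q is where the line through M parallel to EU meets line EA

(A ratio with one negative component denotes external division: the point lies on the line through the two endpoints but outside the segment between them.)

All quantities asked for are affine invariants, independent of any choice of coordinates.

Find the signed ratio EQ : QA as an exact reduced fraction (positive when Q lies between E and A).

EQ:QA = -1/2

Set X = (0, 0), A = (1, 0), M = (0, 1); any affine frame gives the same invariant.
1. F is the midpoint of AM ⇒ F = (1/2, 1/2)
2. E is the midpoint of FX ⇒ E = (1/4, 1/4)
3. U lies on line XE with XU:UE = -4:1 ⇒ U = (1/3, 1/3)
4. Q is where the line through M parallel to EU meets line EA ⇒ Q = (-1/2, 1/2)
Q = E + t·(A−E) with t = -1, so EQ:QA = t:(1−t) = -1:2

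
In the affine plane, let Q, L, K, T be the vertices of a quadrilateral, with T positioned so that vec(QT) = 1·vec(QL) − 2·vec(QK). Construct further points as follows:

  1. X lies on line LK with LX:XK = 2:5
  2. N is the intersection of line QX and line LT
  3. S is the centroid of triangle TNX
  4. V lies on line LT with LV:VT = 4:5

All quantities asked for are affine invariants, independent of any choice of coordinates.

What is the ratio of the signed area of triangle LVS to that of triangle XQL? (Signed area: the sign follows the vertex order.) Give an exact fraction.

[LVS]:[XQL] = -8/27

Assign Q = (0, 0), L = (1, 0), K = (0, 1), T = (1, -2) — the answer is frame-independent, so this choice is without loss of generality.
1. X lies on line LK with LX:XK = 2:5 ⇒ X = (5/7, 2/7)
2. N is the intersection of line QX and line LT ⇒ N = (1, 2/5)
3. S is the centroid of triangle TNX ⇒ S = (19/21, -46/105)
4. V lies on line LT with LV:VT = 4:5 ⇒ V = (1, -8/9)
2·[LVS] = -16/189, 2·[XQL] = 2/7
[LVS]:[XQL] = -16/189:2/7 = -8/27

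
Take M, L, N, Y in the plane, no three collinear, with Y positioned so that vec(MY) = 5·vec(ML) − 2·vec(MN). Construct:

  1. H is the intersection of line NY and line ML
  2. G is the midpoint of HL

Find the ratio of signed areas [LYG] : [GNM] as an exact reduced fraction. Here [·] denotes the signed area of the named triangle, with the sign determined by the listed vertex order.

Choose coordinates M = (0, 0), L = (1, 0), N = (0, 1), Y = (5, -2).
1. H is the intersection of line NY and line ML ⇒ H = (5/3, 0)
2. G is the midpoint of HL ⇒ G = (4/3, 0)
2·[LYG] = 2/3, 2·[GNM] = 4/3
[LYG]:[GNM] = 2/3:4/3 = 1/2

[LYG]:[GNM] = 1/2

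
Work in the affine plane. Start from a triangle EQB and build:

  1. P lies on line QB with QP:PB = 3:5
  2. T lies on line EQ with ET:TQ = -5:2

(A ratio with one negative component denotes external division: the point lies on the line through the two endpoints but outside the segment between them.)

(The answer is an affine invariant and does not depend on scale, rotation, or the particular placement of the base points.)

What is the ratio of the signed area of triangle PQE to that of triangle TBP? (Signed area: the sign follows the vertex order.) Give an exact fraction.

[PQE]:[TBP] = -9/10

Choose coordinates E = (0, 0), Q = (1, 0), B = (0, 1).
1. P lies on line QB with QP:PB = 3:5 ⇒ P = (5/8, 3/8)
2. T lies on line EQ with ET:TQ = -5:2 ⇒ T = (5/3, 0)
2·[PQE] = -3/8, 2·[TBP] = 5/12
[PQE]:[TBP] = -3/8:5/12 = -9/10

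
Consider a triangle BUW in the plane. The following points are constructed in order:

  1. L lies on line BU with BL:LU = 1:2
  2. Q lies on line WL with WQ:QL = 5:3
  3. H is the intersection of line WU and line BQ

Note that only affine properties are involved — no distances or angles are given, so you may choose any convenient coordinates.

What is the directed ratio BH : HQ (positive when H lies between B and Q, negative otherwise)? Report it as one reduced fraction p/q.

Work in coordinates with B = (0, 0), U = (1, 0), W = (0, 1).
1. L lies on line BU with BL:LU = 1:2 ⇒ L = (1/3, 0)
2. Q lies on line WL with WQ:QL = 5:3 ⇒ Q = (5/24, 3/8)
3. H is the intersection of line WU and line BQ ⇒ H = (5/14, 9/14)
H = B + t·(Q−B) with t = 12/7, so BH:HQ = t:(1−t) = 12/7:-5/7

BH:HQ = -12/5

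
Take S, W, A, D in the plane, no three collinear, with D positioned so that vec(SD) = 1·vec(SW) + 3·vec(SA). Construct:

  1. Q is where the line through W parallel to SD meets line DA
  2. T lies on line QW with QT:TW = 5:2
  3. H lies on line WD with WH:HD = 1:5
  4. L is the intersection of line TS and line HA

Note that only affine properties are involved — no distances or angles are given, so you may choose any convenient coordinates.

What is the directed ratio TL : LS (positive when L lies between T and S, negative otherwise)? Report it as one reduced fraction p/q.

Work in coordinates with S = (0, 0), W = (1, 0), A = (0, 1), D = (1, 3).
1. Q is where the line through W parallel to SD meets line DA ⇒ Q = (4, 9)
2. T lies on line QW with QT:TW = 5:2 ⇒ T = (13/7, 18/7)
3. H lies on line WD with WH:HD = 1:5 ⇒ H = (1, 1/2)
4. L is the intersection of line TS and line HA ⇒ L = (26/49, 36/49)
L = T + t·(S−T) with t = 5/7, so TL:LS = t:(1−t) = 5/7:2/7

TL:LS = 5/2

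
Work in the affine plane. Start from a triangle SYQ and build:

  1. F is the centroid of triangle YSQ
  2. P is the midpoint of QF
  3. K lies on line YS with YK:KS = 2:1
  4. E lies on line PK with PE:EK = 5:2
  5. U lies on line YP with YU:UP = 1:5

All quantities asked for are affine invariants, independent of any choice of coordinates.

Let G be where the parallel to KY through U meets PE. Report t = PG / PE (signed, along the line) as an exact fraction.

t = 7/6

Work in coordinates with S = (0, 0), Y = (1, 0), Q = (0, 1).
1. F is the centroid of triangle YSQ ⇒ F = (1/3, 1/3)
2. P is the midpoint of QF ⇒ P = (1/6, 2/3)
3. K lies on line YS with YK:KS = 2:1 ⇒ K = (1/3, 0)
4. E lies on line PK with PE:EK = 5:2 ⇒ E = (2/7, 4/21)
5. U lies on line YP with YU:UP = 1:5 ⇒ U = (31/36, 1/9)
through U parallel to KY: direction (2/3, 0); meets PE at G = (11/36, 1/9)
G = P + t·(E−P) with t = 7/6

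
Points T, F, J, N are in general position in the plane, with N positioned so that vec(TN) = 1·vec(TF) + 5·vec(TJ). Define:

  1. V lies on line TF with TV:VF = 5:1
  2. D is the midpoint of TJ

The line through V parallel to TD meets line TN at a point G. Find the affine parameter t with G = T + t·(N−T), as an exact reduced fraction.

Assign T = (0, 0), F = (1, 0), J = (0, 1), N = (1, 5) — the answer is frame-independent, so this choice is without loss of generality.
1. V lies on line TF with TV:VF = 5:1 ⇒ V = (5/6, 0)
2. D is the midpoint of TJ ⇒ D = (0, 1/2)
through V parallel to TD: direction (0, 1/2); meets TN at G = (5/6, 25/6)
G = T + t·(N−T) with t = 5/6

t = 5/6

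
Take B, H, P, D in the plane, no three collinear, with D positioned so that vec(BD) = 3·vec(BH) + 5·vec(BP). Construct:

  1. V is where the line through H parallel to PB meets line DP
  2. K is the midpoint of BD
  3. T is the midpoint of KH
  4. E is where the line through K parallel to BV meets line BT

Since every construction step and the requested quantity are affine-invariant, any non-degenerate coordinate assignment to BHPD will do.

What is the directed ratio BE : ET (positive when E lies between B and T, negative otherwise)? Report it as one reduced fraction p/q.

BE:ET = 3/2

Work in coordinates with B = (0, 0), H = (1, 0), P = (0, 1), D = (3, 5).
1. V is where the line through H parallel to PB meets line DP ⇒ V = (1, 7/3)
2. K is the midpoint of BD ⇒ K = (3/2, 5/2)
3. T is the midpoint of KH ⇒ T = (5/4, 5/4)
4. E is where the line through K parallel to BV meets line BT ⇒ E = (3/4, 3/4)
E = B + t·(T−B) with t = 3/5, so BE:ET = t:(1−t) = 3/5:2/5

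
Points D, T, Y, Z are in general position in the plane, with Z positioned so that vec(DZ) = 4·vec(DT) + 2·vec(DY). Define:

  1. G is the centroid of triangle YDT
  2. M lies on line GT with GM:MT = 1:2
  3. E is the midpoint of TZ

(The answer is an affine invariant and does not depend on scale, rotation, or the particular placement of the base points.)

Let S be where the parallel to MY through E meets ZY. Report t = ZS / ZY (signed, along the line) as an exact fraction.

Assign D = (0, 0), T = (1, 0), Y = (0, 1), Z = (4, 2) — the answer is frame-independent, so this choice is without loss of generality.
1. G is the centroid of triangle YDT ⇒ G = (1/3, 1/3)
2. M lies on line GT with GM:MT = 1:2 ⇒ M = (5/9, 2/9)
3. E is the midpoint of TZ ⇒ E = (5/2, 1)
through E parallel to MY: direction (-5/9, 7/9); meets ZY at S = (70/33, 101/66)
S = Z + t·(Y−Z) with t = 31/66

t = 31/66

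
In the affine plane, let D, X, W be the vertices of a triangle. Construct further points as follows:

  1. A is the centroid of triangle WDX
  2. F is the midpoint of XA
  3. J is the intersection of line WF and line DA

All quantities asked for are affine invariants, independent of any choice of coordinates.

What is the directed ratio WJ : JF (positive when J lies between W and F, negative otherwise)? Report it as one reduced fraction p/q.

WJ:JF = 2

Assign D = (0, 0), X = (1, 0), W = (0, 1) — the answer is frame-independent, so this choice is without loss of generality.
1. A is the centroid of triangle WDX ⇒ A = (1/3, 1/3)
2. F is the midpoint of XA ⇒ F = (2/3, 1/6)
3. J is the intersection of line WF and line DA ⇒ J = (4/9, 4/9)
J = W + t·(F−W) with t = 2/3, so WJ:JF = t:(1−t) = 2/3:1/3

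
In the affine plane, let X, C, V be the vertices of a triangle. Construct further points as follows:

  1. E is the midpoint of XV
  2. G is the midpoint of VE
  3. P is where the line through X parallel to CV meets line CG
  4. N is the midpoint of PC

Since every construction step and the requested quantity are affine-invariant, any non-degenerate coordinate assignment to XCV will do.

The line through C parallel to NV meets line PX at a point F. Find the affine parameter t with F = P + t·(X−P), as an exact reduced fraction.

t = 2/3

Set X = (0, 0), C = (1, 0), V = (0, 1); any affine frame gives the same invariant.
1. E is the midpoint of XV ⇒ E = (0, 1/2)
2. G is the midpoint of VE ⇒ G = (0, 3/4)
3. P is where the line through X parallel to CV meets line CG ⇒ P = (-3, 3)
4. N is the midpoint of PC ⇒ N = (-1, 3/2)
through C parallel to NV: direction (1, -1/2); meets PX at F = (-1, 1)
F = P + t·(X−P) with t = 2/3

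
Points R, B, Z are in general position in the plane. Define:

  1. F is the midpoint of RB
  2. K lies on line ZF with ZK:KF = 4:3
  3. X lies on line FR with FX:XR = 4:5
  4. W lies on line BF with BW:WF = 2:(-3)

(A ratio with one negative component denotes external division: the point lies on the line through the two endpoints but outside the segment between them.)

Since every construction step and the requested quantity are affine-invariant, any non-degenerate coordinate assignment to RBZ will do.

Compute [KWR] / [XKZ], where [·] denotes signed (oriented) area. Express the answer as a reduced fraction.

[KWR]:[XKZ] = -27/4

Assign R = (0, 0), B = (1, 0), Z = (0, 1) — the answer is frame-independent, so this choice is without loss of generality.
1. F is the midpoint of RB ⇒ F = (1/2, 0)
2. K lies on line ZF with ZK:KF = 4:3 ⇒ K = (2/7, 3/7)
3. X lies on line FR with FX:XR = 4:5 ⇒ X = (5/18, 0)
4. W lies on line BF with BW:WF = 2:(-3) ⇒ W = (2, 0)
2·[KWR] = -6/7, 2·[XKZ] = 8/63
[KWR]:[XKZ] = -6/7:8/63 = -27/4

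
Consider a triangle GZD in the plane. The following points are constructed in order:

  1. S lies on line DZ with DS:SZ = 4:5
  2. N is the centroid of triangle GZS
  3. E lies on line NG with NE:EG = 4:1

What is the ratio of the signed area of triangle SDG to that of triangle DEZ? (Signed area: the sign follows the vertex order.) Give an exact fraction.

[SDG]:[DEZ] = 20/39

Set G = (0, 0), Z = (1, 0), D = (0, 1); any affine frame gives the same invariant.
1. S lies on line DZ with DS:SZ = 4:5 ⇒ S = (4/9, 5/9)
2. N is the centroid of triangle GZS ⇒ N = (13/27, 5/27)
3. E lies on line NG with NE:EG = 4:1 ⇒ E = (13/135, 1/27)
2·[SDG] = 4/9, 2·[DEZ] = 13/15
[SDG]:[DEZ] = 4/9:13/15 = 20/39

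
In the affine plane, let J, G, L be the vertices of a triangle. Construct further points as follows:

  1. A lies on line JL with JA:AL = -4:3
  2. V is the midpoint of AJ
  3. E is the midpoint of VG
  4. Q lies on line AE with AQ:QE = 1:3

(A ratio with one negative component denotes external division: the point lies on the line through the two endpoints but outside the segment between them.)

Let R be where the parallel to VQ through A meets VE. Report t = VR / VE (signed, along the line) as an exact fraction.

t = -1/3

Assign J = (0, 0), G = (1, 0), L = (0, 1) — the answer is frame-independent, so this choice is without loss of generality.
1. A lies on line JL with JA:AL = -4:3 ⇒ A = (0, 4)
2. V is the midpoint of AJ ⇒ V = (0, 2)
3. E is the midpoint of VG ⇒ E = (1/2, 1)
4. Q lies on line AE with AQ:QE = 1:3 ⇒ Q = (1/8, 13/4)
through A parallel to VQ: direction (1/8, 5/4); meets VE at R = (-1/6, 7/3)
R = V + t·(E−V) with t = -1/3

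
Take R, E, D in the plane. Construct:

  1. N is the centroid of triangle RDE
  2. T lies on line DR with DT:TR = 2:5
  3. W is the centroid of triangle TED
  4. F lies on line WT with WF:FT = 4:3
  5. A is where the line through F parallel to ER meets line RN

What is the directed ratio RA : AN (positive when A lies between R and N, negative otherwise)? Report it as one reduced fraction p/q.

RA:AN = -96/47

Set R = (0, 0), E = (1, 0), D = (0, 1); any affine frame gives the same invariant.
1. N is the centroid of triangle RDE ⇒ N = (1/3, 1/3)
2. T lies on line DR with DT:TR = 2:5 ⇒ T = (0, 5/7)
3. W is the centroid of triangle TED ⇒ W = (1/3, 4/7)
4. F lies on line WT with WF:FT = 4:3 ⇒ F = (1/7, 32/49)
5. A is where the line through F parallel to ER meets line RN ⇒ A = (32/49, 32/49)
A = R + t·(N−R) with t = 96/49, so RA:AN = t:(1−t) = 96/49:-47/49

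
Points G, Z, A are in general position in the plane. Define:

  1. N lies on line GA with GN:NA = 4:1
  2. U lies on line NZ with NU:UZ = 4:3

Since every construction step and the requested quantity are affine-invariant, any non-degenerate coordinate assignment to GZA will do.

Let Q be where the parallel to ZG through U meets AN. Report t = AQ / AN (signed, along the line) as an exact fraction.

t = 23/7

Work in coordinates with G = (0, 0), Z = (1, 0), A = (0, 1).
1. N lies on line GA with GN:NA = 4:1 ⇒ N = (0, 4/5)
2. U lies on line NZ with NU:UZ = 4:3 ⇒ U = (4/7, 12/35)
through U parallel to ZG: direction (-1, 0); meets AN at Q = (0, 12/35)
Q = A + t·(N−A) with t = 23/7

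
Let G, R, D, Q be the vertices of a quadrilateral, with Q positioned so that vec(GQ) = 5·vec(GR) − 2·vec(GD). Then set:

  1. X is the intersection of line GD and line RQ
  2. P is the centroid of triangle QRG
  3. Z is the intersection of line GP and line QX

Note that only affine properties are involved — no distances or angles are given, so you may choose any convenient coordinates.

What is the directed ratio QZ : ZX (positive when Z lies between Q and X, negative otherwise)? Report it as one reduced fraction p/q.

Choose coordinates G = (0, 0), R = (1, 0), D = (0, 1), Q = (5, -2).
1. X is the intersection of line GD and line RQ ⇒ X = (0, 1/2)
2. P is the centroid of triangle QRG ⇒ P = (2, -2/3)
3. Z is the intersection of line GP and line QX ⇒ Z = (3, -1)
Z = Q + t·(X−Q) with t = 2/5, so QZ:ZX = t:(1−t) = 2/5:3/5

QZ:ZX = 2/3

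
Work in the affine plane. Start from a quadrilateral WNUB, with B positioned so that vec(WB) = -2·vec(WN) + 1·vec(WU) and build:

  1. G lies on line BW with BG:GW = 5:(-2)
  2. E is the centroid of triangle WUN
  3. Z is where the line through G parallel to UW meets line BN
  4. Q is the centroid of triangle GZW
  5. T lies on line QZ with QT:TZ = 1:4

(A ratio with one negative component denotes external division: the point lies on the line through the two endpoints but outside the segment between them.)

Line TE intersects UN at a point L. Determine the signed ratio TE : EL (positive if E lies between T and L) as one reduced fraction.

TE:EL = -11/45

Work in coordinates with W = (0, 0), N = (1, 0), U = (0, 1), B = (-2, 1).
1. G lies on line BW with BG:GW = 5:(-2) ⇒ G = (4/3, -2/3)
2. E is the centroid of triangle WUN ⇒ E = (1/3, 1/3)
3. Z is where the line through G parallel to UW meets line BN ⇒ Z = (4/3, -1/9)
4. Q is the centroid of triangle GZW ⇒ Q = (8/9, -7/27)
5. T lies on line QZ with QT:TZ = 1:4 ⇒ T = (44/45, -31/135)
line TE meets UN at L = (98/33, -65/33)
E = T + t·(L−T) with t = -11/34, so TE:EL = -11/34:45/34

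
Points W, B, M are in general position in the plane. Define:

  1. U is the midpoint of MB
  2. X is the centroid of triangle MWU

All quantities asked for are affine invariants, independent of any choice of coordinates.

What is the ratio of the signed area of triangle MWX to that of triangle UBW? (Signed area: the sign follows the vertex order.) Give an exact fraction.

[MWX]:[UBW] = -1/3

Work in coordinates with W = (0, 0), B = (1, 0), M = (0, 1).
1. U is the midpoint of MB ⇒ U = (1/2, 1/2)
2. X is the centroid of triangle MWU ⇒ X = (1/6, 1/2)
2·[MWX] = 1/6, 2·[UBW] = -1/2
[MWX]:[UBW] = 1/6:-1/2 = -1/3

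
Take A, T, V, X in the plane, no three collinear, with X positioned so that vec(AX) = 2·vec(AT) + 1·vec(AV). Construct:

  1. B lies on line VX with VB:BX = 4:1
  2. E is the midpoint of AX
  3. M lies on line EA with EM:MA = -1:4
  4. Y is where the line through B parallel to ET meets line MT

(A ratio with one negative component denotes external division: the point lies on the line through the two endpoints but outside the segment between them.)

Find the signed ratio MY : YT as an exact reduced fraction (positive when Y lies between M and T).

Set A = (0, 0), T = (1, 0), V = (0, 1), X = (2, 1); any affine frame gives the same invariant.
1. B lies on line VX with VB:BX = 4:1 ⇒ B = (8/5, 1)
2. E is the midpoint of AX ⇒ E = (1, 1/2)
3. M lies on line EA with EM:MA = -1:4 ⇒ M = (4/3, 2/3)
4. Y is where the line through B parallel to ET meets line MT ⇒ Y = (8/5, 6/5)
Y = M + t·(T−M) with t = -4/5, so MY:YT = t:(1−t) = -4/5:9/5

MY:YT = -4/9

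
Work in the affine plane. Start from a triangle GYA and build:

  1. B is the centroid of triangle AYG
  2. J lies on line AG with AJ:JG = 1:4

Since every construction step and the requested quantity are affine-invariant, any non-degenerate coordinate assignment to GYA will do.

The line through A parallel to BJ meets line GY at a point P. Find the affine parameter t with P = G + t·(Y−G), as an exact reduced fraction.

Assign G = (0, 0), Y = (1, 0), A = (0, 1) — the answer is frame-independent, so this choice is without loss of generality.
1. B is the centroid of triangle AYG ⇒ B = (1/3, 1/3)
2. J lies on line AG with AJ:JG = 1:4 ⇒ J = (0, 4/5)
through A parallel to BJ: direction (-1/3, 7/15); meets GY at P = (5/7, 0)
P = G + t·(Y−G) with t = 5/7

t = 5/7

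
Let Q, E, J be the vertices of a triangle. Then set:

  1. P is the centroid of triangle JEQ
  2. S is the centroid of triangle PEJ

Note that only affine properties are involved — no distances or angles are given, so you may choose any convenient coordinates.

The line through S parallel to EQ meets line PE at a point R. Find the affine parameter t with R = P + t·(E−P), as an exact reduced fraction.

t = -1/3

Assign Q = (0, 0), E = (1, 0), J = (0, 1) — the answer is frame-independent, so this choice is without loss of generality.
1. P is the centroid of triangle JEQ ⇒ P = (1/3, 1/3)
2. S is the centroid of triangle PEJ ⇒ S = (4/9, 4/9)
through S parallel to EQ: direction (-1, 0); meets PE at R = (1/9, 4/9)
R = P + t·(E−P) with t = -1/3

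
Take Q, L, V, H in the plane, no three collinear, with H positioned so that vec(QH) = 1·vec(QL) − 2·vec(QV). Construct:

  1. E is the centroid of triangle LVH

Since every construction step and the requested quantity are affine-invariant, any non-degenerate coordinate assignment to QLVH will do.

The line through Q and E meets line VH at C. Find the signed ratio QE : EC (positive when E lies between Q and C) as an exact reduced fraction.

QE:EC = -5/2

Set Q = (0, 0), L = (1, 0), V = (0, 1), H = (1, -2); any affine frame gives the same invariant.
1. E is the centroid of triangle LVH ⇒ E = (2/3, -1/3)
line QE meets VH at C = (2/5, -1/5)
E = Q + t·(C−Q) with t = 5/3, so QE:EC = 5/3:-2/3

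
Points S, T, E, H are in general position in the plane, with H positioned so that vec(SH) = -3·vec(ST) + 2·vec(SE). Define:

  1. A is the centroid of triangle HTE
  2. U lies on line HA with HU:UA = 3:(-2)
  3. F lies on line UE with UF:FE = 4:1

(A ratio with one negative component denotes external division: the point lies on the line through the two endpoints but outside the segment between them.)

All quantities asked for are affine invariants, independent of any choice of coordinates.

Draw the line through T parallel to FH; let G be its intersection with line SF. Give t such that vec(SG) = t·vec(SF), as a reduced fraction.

t = 7/17

Assign S = (0, 0), T = (1, 0), E = (0, 1), H = (-3, 2) — the answer is frame-independent, so this choice is without loss of generality.
1. A is the centroid of triangle HTE ⇒ A = (-2/3, 1)
2. U lies on line HA with HU:UA = 3:(-2) ⇒ U = (4, -1)
3. F lies on line UE with UF:FE = 4:1 ⇒ F = (4/5, 3/5)
through T parallel to FH: direction (-19/5, 7/5); meets SF at G = (28/85, 21/85)
G = S + t·(F−S) with t = 7/17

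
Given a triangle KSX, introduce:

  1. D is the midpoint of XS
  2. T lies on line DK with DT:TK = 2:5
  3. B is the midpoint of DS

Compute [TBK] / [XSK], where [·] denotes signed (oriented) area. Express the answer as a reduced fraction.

[TBK]:[XSK] = 5/28

Set K = (0, 0), S = (1, 0), X = (0, 1); any affine frame gives the same invariant.
1. D is the midpoint of XS ⇒ D = (1/2, 1/2)
2. T lies on line DK with DT:TK = 2:5 ⇒ T = (5/14, 5/14)
3. B is the midpoint of DS ⇒ B = (3/4, 1/4)
2·[TBK] = -5/28, 2·[XSK] = -1
[TBK]:[XSK] = -5/28:-1 = 5/28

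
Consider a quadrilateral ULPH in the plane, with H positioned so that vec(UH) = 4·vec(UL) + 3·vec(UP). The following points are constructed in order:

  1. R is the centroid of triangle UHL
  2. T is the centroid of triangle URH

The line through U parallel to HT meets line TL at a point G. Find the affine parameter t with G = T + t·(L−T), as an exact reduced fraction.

Choose coordinates U = (0, 0), L = (1, 0), P = (0, 1), H = (4, 3).
1. R is the centroid of triangle UHL ⇒ R = (5/3, 1)
2. T is the centroid of triangle URH ⇒ T = (17/9, 4/3)
through U parallel to HT: direction (-19/9, -5/3); meets TL at G = (19/9, 5/3)
G = T + t·(L−T) with t = -1/4

t = -1/4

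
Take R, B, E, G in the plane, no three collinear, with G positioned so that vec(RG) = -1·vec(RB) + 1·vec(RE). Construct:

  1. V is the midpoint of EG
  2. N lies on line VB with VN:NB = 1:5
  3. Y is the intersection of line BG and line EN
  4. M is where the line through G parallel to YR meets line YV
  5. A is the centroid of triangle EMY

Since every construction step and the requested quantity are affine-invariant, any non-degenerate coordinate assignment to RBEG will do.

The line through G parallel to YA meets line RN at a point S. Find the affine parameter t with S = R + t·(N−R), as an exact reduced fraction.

t = -3/8

Set R = (0, 0), B = (1, 0), E = (0, 1), G = (-1, 1); any affine frame gives the same invariant.
1. V is the midpoint of EG ⇒ V = (-1/2, 1)
2. N lies on line VB with VN:NB = 1:5 ⇒ N = (-1/4, 5/6)
3. Y is the intersection of line BG and line EN ⇒ Y = (-3/7, 5/7)
4. M is where the line through G parallel to YR meets line YV ⇒ M = (-1/7, -3/7)
5. A is the centroid of triangle EMY ⇒ A = (-4/21, 3/7)
through G parallel to YA: direction (5/21, -2/7); meets RN at S = (3/32, -5/16)
S = R + t·(N−R) with t = -3/8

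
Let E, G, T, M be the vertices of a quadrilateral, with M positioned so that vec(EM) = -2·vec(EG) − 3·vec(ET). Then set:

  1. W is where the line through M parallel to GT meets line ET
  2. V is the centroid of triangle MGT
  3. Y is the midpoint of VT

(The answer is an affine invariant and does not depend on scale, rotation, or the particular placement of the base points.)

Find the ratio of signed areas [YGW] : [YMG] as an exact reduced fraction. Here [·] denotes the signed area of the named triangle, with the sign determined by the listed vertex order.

[YGW]:[YMG] = -3/2

Set E = (0, 0), G = (1, 0), T = (0, 1), M = (-2, -3); any affine frame gives the same invariant.
1. W is where the line through M parallel to GT meets line ET ⇒ W = (0, -5)
2. V is the centroid of triangle MGT ⇒ V = (-1/3, -2/3)
3. Y is the midpoint of VT ⇒ Y = (-1/6, 1/6)
2·[YGW] = -6, 2·[YMG] = 4
[YGW]:[YMG] = -6:4 = -3/2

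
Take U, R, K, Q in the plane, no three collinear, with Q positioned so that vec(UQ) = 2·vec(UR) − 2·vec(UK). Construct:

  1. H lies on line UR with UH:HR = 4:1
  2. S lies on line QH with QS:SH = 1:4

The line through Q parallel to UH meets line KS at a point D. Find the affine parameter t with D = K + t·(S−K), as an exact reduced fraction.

Work in coordinates with U = (0, 0), R = (1, 0), K = (0, 1), Q = (2, -2).
1. H lies on line UR with UH:HR = 4:1 ⇒ H = (4/5, 0)
2. S lies on line QH with QS:SH = 1:4 ⇒ S = (44/25, -8/5)
through Q parallel to UH: direction (4/5, 0); meets KS at D = (132/65, -2)
D = K + t·(S−K) with t = 15/13

t = 15/13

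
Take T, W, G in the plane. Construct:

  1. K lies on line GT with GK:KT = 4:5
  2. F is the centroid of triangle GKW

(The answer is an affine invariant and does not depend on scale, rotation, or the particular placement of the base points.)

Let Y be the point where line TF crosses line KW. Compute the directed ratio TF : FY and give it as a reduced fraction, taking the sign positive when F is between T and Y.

TF:FY = -19/4

Assign T = (0, 0), W = (1, 0), G = (0, 1) — the answer is frame-independent, so this choice is without loss of generality.
1. K lies on line GT with GK:KT = 4:5 ⇒ K = (0, 5/9)
2. F is the centroid of triangle GKW ⇒ F = (1/3, 14/27)
line TF meets KW at Y = (5/19, 70/171)
F = T + t·(Y−T) with t = 19/15, so TF:FY = 19/15:-4/15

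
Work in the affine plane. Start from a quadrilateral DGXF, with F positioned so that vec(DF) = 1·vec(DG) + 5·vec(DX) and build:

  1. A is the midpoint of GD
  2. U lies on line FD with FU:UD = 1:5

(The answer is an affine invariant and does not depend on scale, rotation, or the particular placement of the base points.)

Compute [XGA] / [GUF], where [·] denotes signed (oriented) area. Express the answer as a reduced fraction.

Set D = (0, 0), G = (1, 0), X = (0, 1), F = (1, 5); any affine frame gives the same invariant.
1. A is the midpoint of GD ⇒ A = (1/2, 0)
2. U lies on line FD with FU:UD = 1:5 ⇒ U = (5/6, 25/6)
2·[XGA] = -1/2, 2·[GUF] = -5/6
[XGA]:[GUF] = -1/2:-5/6 = 3/5

[XGA]:[GUF] = 3/5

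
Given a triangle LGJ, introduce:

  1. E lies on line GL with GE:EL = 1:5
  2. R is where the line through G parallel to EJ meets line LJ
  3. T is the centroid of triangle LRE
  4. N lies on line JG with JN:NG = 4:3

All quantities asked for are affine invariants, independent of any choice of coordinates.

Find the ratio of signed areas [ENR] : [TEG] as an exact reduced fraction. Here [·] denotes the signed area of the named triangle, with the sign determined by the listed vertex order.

Assign L = (0, 0), G = (1, 0), J = (0, 1) — the answer is frame-independent, so this choice is without loss of generality.
1. E lies on line GL with GE:EL = 1:5 ⇒ E = (5/6, 0)
2. R is where the line through G parallel to EJ meets line LJ ⇒ R = (0, 6/5)
3. T is the centroid of triangle LRE ⇒ T = (5/18, 2/5)
4. N lies on line JG with JN:NG = 4:3 ⇒ N = (4/7, 3/7)
2·[ENR] = 3/70, 2·[TEG] = 1/15
[ENR]:[TEG] = 3/70:1/15 = 9/14

[ENR]:[TEG] = 9/14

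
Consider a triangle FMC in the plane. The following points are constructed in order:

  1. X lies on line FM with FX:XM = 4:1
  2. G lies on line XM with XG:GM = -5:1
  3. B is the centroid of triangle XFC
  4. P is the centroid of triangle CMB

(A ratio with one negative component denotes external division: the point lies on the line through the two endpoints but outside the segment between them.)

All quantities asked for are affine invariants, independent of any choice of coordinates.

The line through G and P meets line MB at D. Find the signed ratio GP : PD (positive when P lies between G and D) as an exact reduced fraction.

Choose coordinates F = (0, 0), M = (1, 0), C = (0, 1).
1. X lies on line FM with FX:XM = 4:1 ⇒ X = (4/5, 0)
2. G lies on line XM with XG:GM = -5:1 ⇒ G = (21/20, 0)
3. B is the centroid of triangle XFC ⇒ B = (4/15, 1/3)
4. P is the centroid of triangle CMB ⇒ P = (19/45, 4/9)
line GP meets MB at D = (359/315, -4/63)
P = G + t·(D−G) with t = -7, so GP:PD = -7:8

GP:PD = -7/8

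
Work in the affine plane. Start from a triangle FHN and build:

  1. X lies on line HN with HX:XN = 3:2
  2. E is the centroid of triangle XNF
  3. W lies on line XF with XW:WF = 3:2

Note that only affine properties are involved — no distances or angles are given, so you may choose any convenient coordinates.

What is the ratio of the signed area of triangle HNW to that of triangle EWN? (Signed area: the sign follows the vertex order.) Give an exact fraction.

[HNW]:[EWN] = -45/2

Choose coordinates F = (0, 0), H = (1, 0), N = (0, 1).
1. X lies on line HN with HX:XN = 3:2 ⇒ X = (2/5, 3/5)
2. E is the centroid of triangle XNF ⇒ E = (2/15, 8/15)
3. W lies on line XF with XW:WF = 3:2 ⇒ W = (4/25, 6/25)
2·[HNW] = 3/5, 2·[EWN] = -2/75
[HNW]:[EWN] = 3/5:-2/75 = -45/2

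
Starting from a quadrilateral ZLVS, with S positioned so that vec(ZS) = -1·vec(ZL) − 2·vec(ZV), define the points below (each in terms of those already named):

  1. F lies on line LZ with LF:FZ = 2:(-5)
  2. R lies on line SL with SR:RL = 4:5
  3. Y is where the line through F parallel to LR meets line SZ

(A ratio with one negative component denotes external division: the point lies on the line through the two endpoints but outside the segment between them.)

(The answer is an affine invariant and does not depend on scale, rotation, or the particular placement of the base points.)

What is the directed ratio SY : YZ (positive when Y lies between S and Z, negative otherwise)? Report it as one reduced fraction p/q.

SY:YZ = -2/5

Choose coordinates Z = (0, 0), L = (1, 0), V = (0, 1), S = (-1, -2).
1. F lies on line LZ with LF:FZ = 2:(-5) ⇒ F = (5/3, 0)
2. R lies on line SL with SR:RL = 4:5 ⇒ R = (-1/9, -10/9)
3. Y is where the line through F parallel to LR meets line SZ ⇒ Y = (-5/3, -10/3)
Y = S + t·(Z−S) with t = -2/3, so SY:YZ = t:(1−t) = -2/3:5/3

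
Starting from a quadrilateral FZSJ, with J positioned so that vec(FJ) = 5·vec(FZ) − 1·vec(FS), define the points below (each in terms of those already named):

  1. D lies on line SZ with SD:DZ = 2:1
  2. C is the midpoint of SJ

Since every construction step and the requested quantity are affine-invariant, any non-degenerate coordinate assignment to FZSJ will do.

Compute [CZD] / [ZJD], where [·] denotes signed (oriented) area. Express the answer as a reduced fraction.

[CZD]:[ZJD] = -1/2

Choose coordinates F = (0, 0), Z = (1, 0), S = (0, 1), J = (5, -1).
1. D lies on line SZ with SD:DZ = 2:1 ⇒ D = (2/3, 1/3)
2. C is the midpoint of SJ ⇒ C = (5/2, 0)
2·[CZD] = -1/2, 2·[ZJD] = 1
[CZD]:[ZJD] = -1/2:1 = -1/2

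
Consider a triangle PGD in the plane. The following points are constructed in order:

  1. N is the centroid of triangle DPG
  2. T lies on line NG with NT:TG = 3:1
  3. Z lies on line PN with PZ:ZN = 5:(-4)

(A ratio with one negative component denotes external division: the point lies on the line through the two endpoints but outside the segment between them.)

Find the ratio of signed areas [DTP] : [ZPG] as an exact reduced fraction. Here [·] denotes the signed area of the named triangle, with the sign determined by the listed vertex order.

[DTP]:[ZPG] = -1/2

Work in coordinates with P = (0, 0), G = (1, 0), D = (0, 1).
1. N is the centroid of triangle DPG ⇒ N = (1/3, 1/3)
2. T lies on line NG with NT:TG = 3:1 ⇒ T = (5/6, 1/12)
3. Z lies on line PN with PZ:ZN = 5:(-4) ⇒ Z = (5/3, 5/3)
2·[DTP] = -5/6, 2·[ZPG] = 5/3
[DTP]:[ZPG] = -5/6:5/3 = -1/2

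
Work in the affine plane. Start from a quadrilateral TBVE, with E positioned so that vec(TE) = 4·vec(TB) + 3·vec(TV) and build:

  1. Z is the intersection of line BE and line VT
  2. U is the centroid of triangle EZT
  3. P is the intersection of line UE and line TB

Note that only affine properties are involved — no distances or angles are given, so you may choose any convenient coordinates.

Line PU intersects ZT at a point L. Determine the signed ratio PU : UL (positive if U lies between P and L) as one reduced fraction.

Assign T = (0, 0), B = (1, 0), V = (0, 1), E = (4, 3) — the answer is frame-independent, so this choice is without loss of generality.
1. Z is the intersection of line BE and line VT ⇒ Z = (0, -1)
2. U is the centroid of triangle EZT ⇒ U = (4/3, 2/3)
3. P is the intersection of line UE and line TB ⇒ P = (4/7, 0)
line PU meets ZT at L = (0, -1/2)
U = P + t·(L−P) with t = -4/3, so PU:UL = -4/3:7/3

PU:UL = -4/7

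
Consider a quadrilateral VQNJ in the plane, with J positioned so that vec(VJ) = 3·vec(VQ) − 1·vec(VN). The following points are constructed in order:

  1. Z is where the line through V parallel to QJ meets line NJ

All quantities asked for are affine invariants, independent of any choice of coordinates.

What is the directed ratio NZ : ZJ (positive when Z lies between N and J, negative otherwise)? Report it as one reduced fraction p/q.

NZ:ZJ = -2

Assign V = (0, 0), Q = (1, 0), N = (0, 1), J = (3, -1) — the answer is frame-independent, so this choice is without loss of generality.
1. Z is where the line through V parallel to QJ meets line NJ ⇒ Z = (6, -3)
Z = N + t·(J−N) with t = 2, so NZ:ZJ = t:(1−t) = 2:-1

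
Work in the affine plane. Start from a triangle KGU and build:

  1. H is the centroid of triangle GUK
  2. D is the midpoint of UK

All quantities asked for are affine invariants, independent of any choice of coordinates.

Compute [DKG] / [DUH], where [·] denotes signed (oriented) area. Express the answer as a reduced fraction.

Set K = (0, 0), G = (1, 0), U = (0, 1); any affine frame gives the same invariant.
1. H is the centroid of triangle GUK ⇒ H = (1/3, 1/3)
2. D is the midpoint of UK ⇒ D = (0, 1/2)
2·[DKG] = 1/2, 2·[DUH] = -1/6
[DKG]:[DUH] = 1/2:-1/6 = -3

[DKG]:[DUH] = -3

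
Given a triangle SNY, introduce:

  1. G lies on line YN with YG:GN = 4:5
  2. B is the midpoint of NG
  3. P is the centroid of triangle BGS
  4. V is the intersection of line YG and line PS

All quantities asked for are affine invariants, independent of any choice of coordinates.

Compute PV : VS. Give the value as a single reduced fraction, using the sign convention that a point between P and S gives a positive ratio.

Set S = (0, 0), N = (1, 0), Y = (0, 1); any affine frame gives the same invariant.
1. G lies on line YN with YG:GN = 4:5 ⇒ G = (4/9, 5/9)
2. B is the midpoint of NG ⇒ B = (13/18, 5/18)
3. P is the centroid of triangle BGS ⇒ P = (7/18, 5/18)
4. V is the intersection of line YG and line PS ⇒ V = (7/12, 5/12)
V = P + t·(S−P) with t = -1/2, so PV:VS = t:(1−t) = -1/2:3/2

PV:VS = -1/3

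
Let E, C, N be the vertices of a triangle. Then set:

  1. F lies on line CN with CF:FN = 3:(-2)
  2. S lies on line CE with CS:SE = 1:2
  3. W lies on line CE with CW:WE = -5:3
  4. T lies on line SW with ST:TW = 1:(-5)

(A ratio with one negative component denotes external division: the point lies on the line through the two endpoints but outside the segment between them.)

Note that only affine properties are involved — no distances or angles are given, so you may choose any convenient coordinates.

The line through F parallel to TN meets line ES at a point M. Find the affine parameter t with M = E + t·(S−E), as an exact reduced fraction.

t = 39/16

Assign E = (0, 0), C = (1, 0), N = (0, 1) — the answer is frame-independent, so this choice is without loss of generality.
1. F lies on line CN with CF:FN = 3:(-2) ⇒ F = (-2, 3)
2. S lies on line CE with CS:SE = 1:2 ⇒ S = (2/3, 0)
3. W lies on line CE with CW:WE = -5:3 ⇒ W = (-3/2, 0)
4. T lies on line SW with ST:TW = 1:(-5) ⇒ T = (29/24, 0)
through F parallel to TN: direction (-29/24, 1); meets ES at M = (13/8, 0)
M = E + t·(S−E) with t = 39/16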